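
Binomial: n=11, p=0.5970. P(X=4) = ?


C(11,4) = 330
p^4 = 0.127027
(1-p)^7 = 0.001726
P = 330 * 0.127027 * 0.001726 = 0.0724

P(X=4) = 0.0724


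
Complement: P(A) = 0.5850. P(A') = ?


P(not A) = 1 - 0.5850 = 0.4150

P(not A) = 0.4150


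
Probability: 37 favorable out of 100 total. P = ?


P = 37/100 = 0.3700

P = 0.3700


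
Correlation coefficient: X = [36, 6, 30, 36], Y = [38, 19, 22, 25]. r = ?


Mean X = 27.0000, Mean Y = 26.0000
SD X = 12.369317, SD Y = 7.245688
Cov = 58.500000
r = 58.500000/(12.369317*7.245688) = 0.6527

r = 0.6527


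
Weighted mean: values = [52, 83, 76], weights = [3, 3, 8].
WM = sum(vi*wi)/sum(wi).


Numerator = 52*3 + 83*3 + 76*8 = 1013
Denominator = 3 + 3 + 8 = 14
WM = 1013/14 = 72.3571

WM = 72.3571


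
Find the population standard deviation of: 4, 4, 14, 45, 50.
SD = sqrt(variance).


Mean = 23.4000
Variance = 403.0400
SD = sqrt(403.0400) = 20.0759

SD = 20.0759


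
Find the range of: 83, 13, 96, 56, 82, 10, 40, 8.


Max = 96, Min = 8
Range = 96 - 8 = 88

Range = 88


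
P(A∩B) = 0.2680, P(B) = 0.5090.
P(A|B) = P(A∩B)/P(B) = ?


P(A|B) = 0.2680/0.5090 = 0.5265

P(A|B) = 0.5265


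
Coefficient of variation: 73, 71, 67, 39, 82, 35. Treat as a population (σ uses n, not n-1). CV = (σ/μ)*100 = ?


Mean = 61.1667
SD = 17.7051
CV = (17.7051/61.1667)*100 = 28.9457%

CV = 28.9457%


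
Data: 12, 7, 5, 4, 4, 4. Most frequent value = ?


Frequencies: 4:3, 5:1, 7:1, 12:1
Max frequency = 3
Mode = 4

Mode = 4


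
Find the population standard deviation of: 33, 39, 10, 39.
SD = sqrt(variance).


Mean = 30.2500
Variance = 142.6875
SD = sqrt(142.6875) = 11.9452

SD = 11.9452


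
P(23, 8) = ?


P(23,8) = 23!/15!
= 25852016738884976640000/1307674368000
= 19769460480

P(23,8) = 19769460480


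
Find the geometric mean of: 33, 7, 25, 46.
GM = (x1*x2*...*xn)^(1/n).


Product = 33 × 7 × 25 × 46 = 265650
GM = 265650^(1/4) = 22.7027

GM = 22.7027


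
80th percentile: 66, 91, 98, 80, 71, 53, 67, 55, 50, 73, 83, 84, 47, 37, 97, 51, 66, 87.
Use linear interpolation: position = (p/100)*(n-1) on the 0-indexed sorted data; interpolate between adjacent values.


Sorted: 37, 47, 50, 51, 53, 55, 66, 66, 67, 71, 73, 80, 83, 84, 87, 91, 97, 98
n = 18
Index = 80/100 * 17 = 13.6000
Lower = data[13] = 84, Upper = data[14] = 87
P80 = 84 + 0.6000*(3) = 85.8000

P80 = 85.8000


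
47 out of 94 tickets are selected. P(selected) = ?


P = 47/94 = 0.5000

P = 0.5000


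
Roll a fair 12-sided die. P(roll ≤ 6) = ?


Favorable outcomes (roll ≤ 6): 6
Total outcomes = 12
P = 6/12 = 0.5000

P = 0.5000


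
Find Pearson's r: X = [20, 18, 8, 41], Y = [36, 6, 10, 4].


Mean X = 21.7500, Mean Y = 14.0000
SD X = 12.007810, SD Y = 12.884099
Cov = -36.500000
r = -36.500000/(12.007810*12.884099) = -0.2359

r = -0.2359


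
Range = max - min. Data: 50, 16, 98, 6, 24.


Max = 98, Min = 6
Range = 98 - 6 = 92

Range = 92


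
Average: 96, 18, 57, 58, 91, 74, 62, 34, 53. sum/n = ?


Sum = 96 + 18 + 57 + 58 + 91 + 74 + 62 + 34 + 53 = 543
n = 9
Mean = 543/9 = 60.3333

Mean = 60.3333


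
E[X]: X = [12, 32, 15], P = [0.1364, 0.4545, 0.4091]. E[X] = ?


E[X] = 12*0.1364 + 32*0.4545 + 15*0.4091
= 1.6368 + 14.5440 + 6.1365
= 22.3173

E[X] = 22.3173


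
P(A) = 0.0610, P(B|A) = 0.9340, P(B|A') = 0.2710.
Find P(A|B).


P(B) = P(B|A)*P(A) + P(B|A')*P(A')
= 0.9340*0.0610 + 0.2710*0.9390
= 0.056974 + 0.254469 = 0.311443
P(A|B) = 0.056974/0.311443 = 0.1829

P(A|B) = 0.1829


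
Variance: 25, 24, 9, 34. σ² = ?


Mean = 23.0000
Squared deviations: 4.0000, 1.0000, 196.0000, 121.0000
Sum = 322.0000
Variance = 322.0000/4 = 80.5000

Variance = 80.5000


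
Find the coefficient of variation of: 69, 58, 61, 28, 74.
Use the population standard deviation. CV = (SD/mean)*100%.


Mean = 58.0000
SD = 16.0375
CV = (16.0375/58.0000)*100 = 27.6508%

CV = 27.6508%


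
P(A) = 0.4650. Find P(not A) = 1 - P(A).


P(not A) = 1 - 0.4650 = 0.5350

P(not A) = 0.5350


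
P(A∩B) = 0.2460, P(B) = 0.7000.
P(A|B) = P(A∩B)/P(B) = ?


P(A|B) = 0.2460/0.7000 = 0.3514

P(A|B) = 0.3514


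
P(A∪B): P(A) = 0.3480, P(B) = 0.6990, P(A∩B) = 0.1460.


P(A∪B) = 0.3480 + 0.6990 - 0.1460
= 1.0470 - 0.1460
= 0.9010

P(A∪B) = 0.9010


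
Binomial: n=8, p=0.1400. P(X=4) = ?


C(8,4) = 70
p^4 = 0.000384
(1-p)^4 = 0.547008
P = 70 * 0.000384 * 0.547008 = 0.0147

P(X=4) = 0.0147


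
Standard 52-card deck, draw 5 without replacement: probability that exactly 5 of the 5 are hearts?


Hypergeometric: P(X=5) = C(13,5)·C(39,0) / C(52,5)
= 1287 × 1 / 2598960
= 1287/2598960 = 0.0005

P = 0.0005


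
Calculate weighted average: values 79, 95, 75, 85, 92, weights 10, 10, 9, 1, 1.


Numerator = 79*10 + 95*10 + 75*9 + 85*1 + 92*1 = 2592
Denominator = 10 + 10 + 9 + 1 + 1 = 31
WM = 2592/31 = 83.6129

WM = 83.6129


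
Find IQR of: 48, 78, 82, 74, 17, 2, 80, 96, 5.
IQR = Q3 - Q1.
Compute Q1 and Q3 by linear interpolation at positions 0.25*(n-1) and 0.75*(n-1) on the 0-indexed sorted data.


Sorted: 2, 5, 17, 48, 74, 78, 80, 82, 96
Q1 (25th %ile) = 17.0000
Q3 (75th %ile) = 80.0000
IQR = 80.0000 - 17.0000 = 63.0000

IQR = 63.0000


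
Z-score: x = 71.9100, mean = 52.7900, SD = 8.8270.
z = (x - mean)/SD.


z = (71.9100 - 52.7900)/8.8270
= 19.1200/8.8270
= 2.1661

z = 2.1661


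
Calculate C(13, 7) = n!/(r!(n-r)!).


C(13,7) = 13!/(7! × 6!)
= 6227020800/(5040 × 720)
= 1716

C(13,7) = 1716


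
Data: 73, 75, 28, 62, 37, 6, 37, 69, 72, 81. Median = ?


Sorted: 6, 28, 37, 37, 62, 69, 72, 73, 75, 81
n = 10 (even)
Middle values: 62 and 69
Median = (62+69)/2 = 65.5000

Median = 65.5000


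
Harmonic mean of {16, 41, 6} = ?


Sum of reciprocals = 1/16 + 1/41 + 1/6 = 0.253557
HM = 3/0.253557 = 11.8317

HM = 11.8317


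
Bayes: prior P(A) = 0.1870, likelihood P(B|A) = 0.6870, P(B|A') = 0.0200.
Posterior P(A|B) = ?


P(B) = P(B|A)*P(A) + P(B|A')*P(A')
= 0.6870*0.1870 + 0.0200*0.8130
= 0.128469 + 0.016260 = 0.144729
P(A|B) = 0.128469/0.144729 = 0.8877

P(A|B) = 0.8877


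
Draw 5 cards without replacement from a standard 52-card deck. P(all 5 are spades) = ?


P(all spades) = (13/52) × (12/51) × (11/50) × (10/49) × (9/48)
= 0.0005

P = 0.0005


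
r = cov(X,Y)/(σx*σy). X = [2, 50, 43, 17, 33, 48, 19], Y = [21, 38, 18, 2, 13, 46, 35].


Mean X = 30.2857, Mean Y = 24.7143
SD X = 16.798931, SD Y = 14.379691
Cov = 116.081633
r = 116.081633/(16.798931*14.379691) = 0.4805

r = 0.4805


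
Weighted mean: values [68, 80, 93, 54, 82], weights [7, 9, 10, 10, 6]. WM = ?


Numerator = 68*7 + 80*9 + 93*10 + 54*10 + 82*6 = 3158
Denominator = 7 + 9 + 10 + 10 + 6 = 42
WM = 3158/42 = 75.1905

WM = 75.1905


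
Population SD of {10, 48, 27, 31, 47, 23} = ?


Mean = 31.0000
Variance = 177.6667
SD = sqrt(177.6667) = 13.3292

SD = 13.3292


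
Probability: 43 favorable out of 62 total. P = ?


P = 43/62 = 0.6935

P = 0.6935


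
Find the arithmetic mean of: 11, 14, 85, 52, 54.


Sum = 11 + 14 + 85 + 52 + 54 = 216
n = 5
Mean = 216/5 = 43.2000

Mean = 43.2000


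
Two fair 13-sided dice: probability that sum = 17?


Total outcomes = 13×13 = 169
Favorable (sum = 17): 10
P = 10/169 = 0.0592

P = 0.0592


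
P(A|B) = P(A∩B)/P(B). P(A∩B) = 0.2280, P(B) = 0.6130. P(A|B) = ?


P(A|B) = 0.2280/0.6130 = 0.3719

P(A|B) = 0.3719


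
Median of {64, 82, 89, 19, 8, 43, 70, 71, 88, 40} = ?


Sorted: 8, 19, 40, 43, 64, 70, 71, 82, 88, 89
n = 10 (even)
Middle values: 64 and 70
Median = (64+70)/2 = 67.0000

Median = 67.0000


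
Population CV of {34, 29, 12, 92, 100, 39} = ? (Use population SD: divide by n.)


Mean = 51.0000
SD = 32.9646
CV = (32.9646/51.0000)*100 = 64.6365%

CV = 64.6365%


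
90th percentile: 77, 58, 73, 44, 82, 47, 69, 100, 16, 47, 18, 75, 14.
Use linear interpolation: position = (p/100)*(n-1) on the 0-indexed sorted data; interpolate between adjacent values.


Sorted: 14, 16, 18, 44, 47, 47, 58, 69, 73, 75, 77, 82, 100
n = 13
Index = 90/100 * 12 = 10.8000
Lower = data[10] = 77, Upper = data[11] = 82
P90 = 77 + 0.8000*(5) = 81.0000

P90 = 81.0000


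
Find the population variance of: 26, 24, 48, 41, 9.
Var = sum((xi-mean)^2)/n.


Mean = 29.6000
Squared deviations: 12.9600, 31.3600, 338.5600, 129.9600, 424.3600
Sum = 937.2000
Variance = 937.2000/5 = 187.4400

Variance = 187.4400


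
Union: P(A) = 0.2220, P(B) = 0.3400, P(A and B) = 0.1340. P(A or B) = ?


P(A∪B) = 0.2220 + 0.3400 - 0.1340
= 0.5620 - 0.1340
= 0.4280

P(A∪B) = 0.4280


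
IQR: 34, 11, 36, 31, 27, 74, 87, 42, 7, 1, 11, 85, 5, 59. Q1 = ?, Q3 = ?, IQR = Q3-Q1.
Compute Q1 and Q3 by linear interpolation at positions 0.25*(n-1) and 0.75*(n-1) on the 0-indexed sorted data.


Sorted: 1, 5, 7, 11, 11, 27, 31, 34, 36, 42, 59, 74, 85, 87
Q1 (25th %ile) = 11.0000
Q3 (75th %ile) = 54.7500
IQR = 54.7500 - 11.0000 = 43.7500

IQR = 43.7500


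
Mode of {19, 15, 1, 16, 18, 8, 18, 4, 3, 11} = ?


Frequencies: 1:1, 3:1, 4:1, 8:1, 11:1, 15:1, 16:1, 18:2, 19:1
Max frequency = 2
Mode = 18

Mode = 18


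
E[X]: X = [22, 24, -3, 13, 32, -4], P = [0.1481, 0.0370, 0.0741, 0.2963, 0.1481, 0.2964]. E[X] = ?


E[X] = 22*0.1481 + 24*0.0370 - 3*0.0741 + 13*0.2963 + 32*0.1481 - 4*0.2964
= 3.2582 + 0.8880 - 0.2223 + 3.8519 + 4.7392 - 1.1856
= 11.3294

E[X] = 11.3294


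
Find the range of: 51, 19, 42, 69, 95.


Max = 95, Min = 19
Range = 95 - 19 = 76

Range = 76


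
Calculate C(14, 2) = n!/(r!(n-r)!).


C(14,2) = 14!/(2! × 12!)
= 87178291200/(2 × 479001600)
= 91

C(14,2) = 91


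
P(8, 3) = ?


P(8,3) = 8!/5!
= 40320/120
= 336

P(8,3) = 336


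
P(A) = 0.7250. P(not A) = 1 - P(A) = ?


P(not A) = 1 - 0.7250 = 0.2750

P(not A) = 0.2750


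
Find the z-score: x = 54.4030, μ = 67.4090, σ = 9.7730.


z = (54.4030 - 67.4090)/9.7730
= -13.0060/9.7730
= -1.3308

z = -1.3308


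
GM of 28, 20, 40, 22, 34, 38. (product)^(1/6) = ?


Product = 28 × 20 × 40 × 22 × 34 × 38 = 636697600
GM = 636697600^(1/6) = 29.3307

GM = 29.3307


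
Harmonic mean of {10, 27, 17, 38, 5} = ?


Sum of reciprocals = 1/10 + 1/27 + 1/17 + 1/38 + 1/5 = 0.422176
HM = 5/0.422176 = 11.8434

HM = 11.8434


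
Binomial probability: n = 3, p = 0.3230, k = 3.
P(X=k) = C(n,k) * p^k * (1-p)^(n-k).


C(3,3) = 1
p^3 = 0.033698
(1-p)^0 = 1.000000
P = 1 * 0.033698 * 1.000000 = 0.0337

P(X=3) = 0.0337


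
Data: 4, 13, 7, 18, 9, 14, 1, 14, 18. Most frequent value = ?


Frequencies: 1:1, 4:1, 7:1, 9:1, 13:1, 14:2, 18:2
Max frequency = 2
Mode = 14, 18

Mode = 14, 18


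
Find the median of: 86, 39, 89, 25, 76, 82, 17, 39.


Sorted: 17, 25, 39, 39, 76, 82, 86, 89
n = 8 (even)
Middle values: 39 and 76
Median = (39+76)/2 = 57.5000

Median = 57.5000


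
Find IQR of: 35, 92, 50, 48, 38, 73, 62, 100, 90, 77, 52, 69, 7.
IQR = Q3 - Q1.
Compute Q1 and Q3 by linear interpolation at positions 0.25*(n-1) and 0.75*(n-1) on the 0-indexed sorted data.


Sorted: 7, 35, 38, 48, 50, 52, 62, 69, 73, 77, 90, 92, 100
Q1 (25th %ile) = 48.0000
Q3 (75th %ile) = 77.0000
IQR = 77.0000 - 48.0000 = 29.0000

IQR = 29.0000


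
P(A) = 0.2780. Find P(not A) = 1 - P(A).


P(not A) = 1 - 0.2780 = 0.7220

P(not A) = 0.7220


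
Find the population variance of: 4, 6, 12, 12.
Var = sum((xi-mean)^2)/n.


Mean = 8.5000
Squared deviations: 20.2500, 6.2500, 12.2500, 12.2500
Sum = 51.0000
Variance = 51.0000/4 = 12.7500

Variance = 12.7500


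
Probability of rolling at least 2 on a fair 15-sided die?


Favorable outcomes (roll ≥ 2): 14
Total outcomes = 15
P = 14/15 = 0.9333

P = 0.9333


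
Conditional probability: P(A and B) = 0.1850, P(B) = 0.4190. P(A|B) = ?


P(A|B) = 0.1850/0.4190 = 0.4415

P(A|B) = 0.4415


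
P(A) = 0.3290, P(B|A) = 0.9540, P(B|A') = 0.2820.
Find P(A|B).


P(B) = P(B|A)*P(A) + P(B|A')*P(A')
= 0.9540*0.3290 + 0.2820*0.6710
= 0.313866 + 0.189222 = 0.503088
P(A|B) = 0.313866/0.503088 = 0.6239

P(A|B) = 0.6239


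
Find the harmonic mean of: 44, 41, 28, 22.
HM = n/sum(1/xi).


Sum of reciprocals = 1/44 + 1/41 + 1/28 + 1/22 = 0.128286
HM = 4/0.128286 = 31.1802

HM = 31.1802


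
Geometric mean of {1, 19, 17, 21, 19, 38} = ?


Product = 1 × 19 × 17 × 21 × 19 × 38 = 4897326
GM = 4897326^(1/6) = 13.0315

GM = 13.0315


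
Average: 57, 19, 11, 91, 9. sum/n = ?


Sum = 57 + 19 + 11 + 91 + 9 = 187
n = 5
Mean = 187/5 = 37.4000

Mean = 37.4000


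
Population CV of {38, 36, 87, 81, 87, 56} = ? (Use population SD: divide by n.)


Mean = 64.1667
SD = 21.8740
CV = (21.8740/64.1667)*100 = 34.0894%

CV = 34.0894%


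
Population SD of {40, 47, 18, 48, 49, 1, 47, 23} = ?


Mean = 34.1250
Variance = 282.6094
SD = sqrt(282.6094) = 16.8110

SD = 16.8110


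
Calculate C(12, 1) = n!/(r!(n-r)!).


C(12,1) = 12!/(1! × 11!)
= 479001600/(1 × 39916800)
= 12

C(12,1) = 12


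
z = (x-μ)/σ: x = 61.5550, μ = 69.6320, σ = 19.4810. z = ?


z = (61.5550 - 69.6320)/19.4810
= -8.0770/19.4810
= -0.4146

z = -0.4146


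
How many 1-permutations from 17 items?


P(17,1) = 17!/16!
= 355687428096000/20922789888000
= 17

P(17,1) = 17


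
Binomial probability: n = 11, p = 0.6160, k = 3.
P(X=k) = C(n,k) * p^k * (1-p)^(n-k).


C(11,3) = 165
p^3 = 0.233745
(1-p)^8 = 0.000473
P = 165 * 0.233745 * 0.000473 = 0.0182

P(X=3) = 0.0182


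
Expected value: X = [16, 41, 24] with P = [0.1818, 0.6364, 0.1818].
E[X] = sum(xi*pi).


E[X] = 16*0.1818 + 41*0.6364 + 24*0.1818
= 2.9088 + 26.0924 + 4.3632
= 33.3644

E[X] = 33.3644


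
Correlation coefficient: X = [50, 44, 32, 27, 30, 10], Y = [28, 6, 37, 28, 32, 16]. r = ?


Mean X = 32.1667, Mean Y = 24.5000
SD X = 12.785626, SD Y = 10.420333
Cov = -0.750000
r = -0.750000/(12.785626*10.420333) = -0.0056

r = -0.0056


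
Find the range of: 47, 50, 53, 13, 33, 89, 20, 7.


Max = 89, Min = 7
Range = 89 - 7 = 82

Range = 82


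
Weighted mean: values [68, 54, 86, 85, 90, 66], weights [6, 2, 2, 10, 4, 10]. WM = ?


Numerator = 68*6 + 54*2 + 86*2 + 85*10 + 90*4 + 66*10 = 2558
Denominator = 6 + 2 + 2 + 10 + 4 + 10 = 34
WM = 2558/34 = 75.2353

WM = 75.2353


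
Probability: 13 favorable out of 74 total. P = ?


P = 13/74 = 0.1757

P = 0.1757


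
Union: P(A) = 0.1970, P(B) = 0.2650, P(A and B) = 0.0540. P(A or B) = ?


P(A∪B) = 0.1970 + 0.2650 - 0.0540
= 0.4620 - 0.0540
= 0.4080

P(A∪B) = 0.4080


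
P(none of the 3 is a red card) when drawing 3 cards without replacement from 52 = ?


P(no red cards) = (26/52) × (25/51) × (24/50)
= 0.1176

P = 0.1176


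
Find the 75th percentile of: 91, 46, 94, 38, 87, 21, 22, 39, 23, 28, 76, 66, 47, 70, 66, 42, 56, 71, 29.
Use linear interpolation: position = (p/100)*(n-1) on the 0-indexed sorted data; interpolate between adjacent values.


Sorted: 21, 22, 23, 28, 29, 38, 39, 42, 46, 47, 56, 66, 66, 70, 71, 76, 87, 91, 94
n = 19
Index = 75/100 * 18 = 13.5000
Lower = data[13] = 70, Upper = data[14] = 71
P75 = 70 + 0.5000*(1) = 70.5000

P75 = 70.5000


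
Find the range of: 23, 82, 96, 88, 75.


Max = 96, Min = 23
Range = 96 - 23 = 73

Range = 73


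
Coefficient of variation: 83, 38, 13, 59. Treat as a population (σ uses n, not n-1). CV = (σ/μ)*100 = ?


Mean = 48.2500
SD = 25.8396
CV = (25.8396/48.2500)*100 = 53.5537%

CV = 53.5537%


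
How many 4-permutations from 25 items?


P(25,4) = 25!/21!
= 15511210043330985984000000/51090942171709440000
= 303600

P(25,4) = 303600


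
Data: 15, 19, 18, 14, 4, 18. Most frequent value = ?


Frequencies: 4:1, 14:1, 15:1, 18:2, 19:1
Max frequency = 2
Mode = 18

Mode = 18


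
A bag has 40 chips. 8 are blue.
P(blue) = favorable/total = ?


P = 8/40 = 0.2000

P = 0.2000


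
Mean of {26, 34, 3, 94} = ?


Sum = 26 + 34 + 3 + 94 = 157
n = 4
Mean = 157/4 = 39.2500

Mean = 39.2500


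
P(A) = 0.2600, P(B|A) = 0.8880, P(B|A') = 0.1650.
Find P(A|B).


P(B) = P(B|A)*P(A) + P(B|A')*P(A')
= 0.8880*0.2600 + 0.1650*0.7400
= 0.230880 + 0.122100 = 0.352980
P(A|B) = 0.230880/0.352980 = 0.6541

P(A|B) = 0.6541


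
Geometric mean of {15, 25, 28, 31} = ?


Product = 15 × 25 × 28 × 31 = 325500
GM = 325500^(1/4) = 23.8857

GM = 23.8857


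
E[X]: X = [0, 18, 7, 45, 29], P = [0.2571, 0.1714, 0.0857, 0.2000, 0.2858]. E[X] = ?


E[X] = 0*0.2571 + 18*0.1714 + 7*0.0857 + 45*0.2000 + 29*0.2858
= 0 + 3.0852 + 0.5999 + 9.0000 + 8.2882
= 20.9733

E[X] = 20.9733


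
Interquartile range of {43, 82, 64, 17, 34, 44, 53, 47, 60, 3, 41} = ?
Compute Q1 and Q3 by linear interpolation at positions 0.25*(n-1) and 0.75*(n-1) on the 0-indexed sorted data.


Sorted: 3, 17, 34, 41, 43, 44, 47, 53, 60, 64, 82
Q1 (25th %ile) = 37.5000
Q3 (75th %ile) = 56.5000
IQR = 56.5000 - 37.5000 = 19.0000

IQR = 19.0000


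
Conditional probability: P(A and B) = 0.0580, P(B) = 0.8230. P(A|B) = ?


P(A|B) = 0.0580/0.8230 = 0.0705

P(A|B) = 0.0705


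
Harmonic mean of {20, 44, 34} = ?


Sum of reciprocals = 1/20 + 1/44 + 1/34 = 0.102139
HM = 3/0.102139 = 29.3717

HM = 29.3717


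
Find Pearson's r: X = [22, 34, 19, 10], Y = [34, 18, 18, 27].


Mean X = 21.2500, Mean Y = 24.2500
SD X = 8.584142, SD Y = 6.722165
Cov = -22.312500
r = -22.312500/(8.584142*6.722165) = -0.3867

r = -0.3867


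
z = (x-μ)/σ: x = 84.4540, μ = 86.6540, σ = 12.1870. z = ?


z = (84.4540 - 86.6540)/12.1870
= -2.2000/12.1870
= -0.1805

z = -0.1805


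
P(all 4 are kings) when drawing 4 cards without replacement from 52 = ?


P(all kings) = (4/52) × (3/51) × (2/50) × (1/49)
= 3.6938e-06

P = 3.6938e-06


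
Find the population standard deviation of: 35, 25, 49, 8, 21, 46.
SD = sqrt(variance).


Mean = 30.6667
Variance = 204.8889
SD = sqrt(204.8889) = 14.3139

SD = 14.3139


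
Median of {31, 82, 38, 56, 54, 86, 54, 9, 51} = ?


Sorted: 9, 31, 38, 51, 54, 54, 56, 82, 86
n = 9 (odd)
Middle value = 54

Median = 54


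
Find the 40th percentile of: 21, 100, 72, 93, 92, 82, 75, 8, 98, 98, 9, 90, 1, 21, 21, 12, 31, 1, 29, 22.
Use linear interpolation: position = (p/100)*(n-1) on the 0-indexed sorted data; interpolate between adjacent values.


Sorted: 1, 1, 8, 9, 12, 21, 21, 21, 22, 29, 31, 72, 75, 82, 90, 92, 93, 98, 98, 100
n = 20
Index = 40/100 * 19 = 7.6000
Lower = data[7] = 21, Upper = data[8] = 22
P40 = 21 + 0.6000*(1) = 21.6000

P40 = 21.6000


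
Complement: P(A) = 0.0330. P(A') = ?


P(not A) = 1 - 0.0330 = 0.9670

P(not A) = 0.9670


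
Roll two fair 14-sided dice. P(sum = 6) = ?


Total outcomes = 14×14 = 196
Favorable (sum = 6): 5
P = 5/196 = 0.0255

P = 0.0255


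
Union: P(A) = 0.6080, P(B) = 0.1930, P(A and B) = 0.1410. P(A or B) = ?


P(A∪B) = 0.6080 + 0.1930 - 0.1410
= 0.8010 - 0.1410
= 0.6600

P(A∪B) = 0.6600


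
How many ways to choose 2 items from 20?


C(20,2) = 20!/(2! × 18!)
= 2432902008176640000/(2 × 6402373705728000)
= 190

C(20,2) = 190


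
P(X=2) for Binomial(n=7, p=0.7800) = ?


C(7,2) = 21
p^2 = 0.608400
(1-p)^5 = 0.000515
P = 21 * 0.608400 * 0.000515 = 0.0066

P(X=2) = 0.0066


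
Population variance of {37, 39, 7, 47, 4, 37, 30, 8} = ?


Mean = 26.1250
Squared deviations: 118.2656, 165.7656, 365.7656, 435.7656, 489.5156, 118.2656, 15.0156, 328.5156
Sum = 2036.8750
Variance = 2036.8750/8 = 254.6094

Variance = 254.6094


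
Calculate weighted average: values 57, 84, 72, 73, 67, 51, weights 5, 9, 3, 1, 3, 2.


Numerator = 57*5 + 84*9 + 72*3 + 73*1 + 67*3 + 51*2 = 1633
Denominator = 5 + 9 + 3 + 1 + 3 + 2 = 23
WM = 1633/23 = 71.0000

WM = 71.0000


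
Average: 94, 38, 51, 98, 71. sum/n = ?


Sum = 94 + 38 + 51 + 98 + 71 = 352
n = 5
Mean = 352/5 = 70.4000

Mean = 70.4000


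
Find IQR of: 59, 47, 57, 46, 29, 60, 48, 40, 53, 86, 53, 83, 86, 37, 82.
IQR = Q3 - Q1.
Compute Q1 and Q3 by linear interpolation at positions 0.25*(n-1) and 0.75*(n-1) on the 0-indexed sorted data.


Sorted: 29, 37, 40, 46, 47, 48, 53, 53, 57, 59, 60, 82, 83, 86, 86
Q1 (25th %ile) = 46.5000
Q3 (75th %ile) = 71.0000
IQR = 71.0000 - 46.5000 = 24.5000

IQR = 24.5000


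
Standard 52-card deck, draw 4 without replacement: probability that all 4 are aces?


P(all aces) = (4/52) × (3/51) × (2/50) × (1/49)
= 3.6938e-06

P = 3.6938e-06


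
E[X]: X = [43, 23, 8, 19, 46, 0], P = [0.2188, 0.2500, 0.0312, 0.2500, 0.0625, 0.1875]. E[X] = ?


E[X] = 43*0.2188 + 23*0.2500 + 8*0.0312 + 19*0.2500 + 46*0.0625 + 0*0.1875
= 9.4084 + 5.7500 + 0.2496 + 4.7500 + 2.8750 + 0
= 23.0330

E[X] = 23.0330


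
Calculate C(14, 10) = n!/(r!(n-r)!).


C(14,10) = 14!/(10! × 4!)
= 87178291200/(3628800 × 24)
= 1001

C(14,10) = 1001


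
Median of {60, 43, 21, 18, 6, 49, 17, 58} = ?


Sorted: 6, 17, 18, 21, 43, 49, 58, 60
n = 8 (even)
Middle values: 21 and 43
Median = (21+43)/2 = 32.0000

Median = 32.0000


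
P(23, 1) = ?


P(23,1) = 23!/22!
= 25852016738884976640000/1124000727777607680000
= 23

P(23,1) = 23


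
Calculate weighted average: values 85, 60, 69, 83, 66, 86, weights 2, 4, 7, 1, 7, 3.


Numerator = 85*2 + 60*4 + 69*7 + 83*1 + 66*7 + 86*3 = 1696
Denominator = 2 + 4 + 7 + 1 + 7 + 3 = 24
WM = 1696/24 = 70.6667

WM = 70.6667


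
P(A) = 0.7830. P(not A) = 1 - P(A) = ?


P(not A) = 1 - 0.7830 = 0.2170

P(not A) = 0.2170


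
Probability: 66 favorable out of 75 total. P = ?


P = 66/75 = 0.8800

P = 0.8800


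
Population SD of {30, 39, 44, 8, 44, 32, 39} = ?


Mean = 33.7143
Variance = 135.0612
SD = sqrt(135.0612) = 11.6216

SD = 11.6216


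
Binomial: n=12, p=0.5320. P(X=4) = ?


C(12,4) = 495
p^4 = 0.080103
(1-p)^8 = 0.002301
P = 495 * 0.080103 * 0.002301 = 0.0912

P(X=4) = 0.0912


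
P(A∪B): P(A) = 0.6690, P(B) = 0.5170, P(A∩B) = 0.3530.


P(A∪B) = 0.6690 + 0.5170 - 0.3530
= 1.1860 - 0.3530
= 0.8330

P(A∪B) = 0.8330


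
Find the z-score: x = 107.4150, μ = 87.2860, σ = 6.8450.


z = (107.4150 - 87.2860)/6.8450
= 20.1290/6.8450
= 2.9407

z = 2.9407


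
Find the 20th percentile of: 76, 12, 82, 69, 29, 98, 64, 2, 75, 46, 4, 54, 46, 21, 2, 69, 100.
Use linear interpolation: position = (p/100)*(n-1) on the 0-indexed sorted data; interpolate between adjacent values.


Sorted: 2, 2, 4, 12, 21, 29, 46, 46, 54, 64, 69, 69, 75, 76, 82, 98, 100
n = 17
Index = 20/100 * 16 = 3.2000
Lower = data[3] = 12, Upper = data[4] = 21
P20 = 12 + 0.2000*(9) = 13.8000

P20 = 13.8000


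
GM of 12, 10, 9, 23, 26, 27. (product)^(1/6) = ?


Product = 12 × 10 × 9 × 23 × 26 × 27 = 17437680
GM = 17437680^(1/6) = 16.1033

GM = 16.1033


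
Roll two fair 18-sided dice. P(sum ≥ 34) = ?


Total outcomes = 18×18 = 324
Favorable (sum ≥ 34): 6
P = 6/324 = 0.0185

P = 0.0185


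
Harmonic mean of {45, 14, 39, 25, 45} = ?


Sum of reciprocals = 1/45 + 1/14 + 1/39 + 1/25 + 1/45 = 0.181514
HM = 5/0.181514 = 27.5461

HM = 27.5461


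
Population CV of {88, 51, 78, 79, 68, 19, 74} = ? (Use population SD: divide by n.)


Mean = 65.2857
SD = 21.6974
CV = (21.6974/65.2857)*100 = 33.2345%

CV = 33.2345%


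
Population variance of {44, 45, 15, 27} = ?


Mean = 32.7500
Squared deviations: 126.5625, 150.0625, 315.0625, 33.0625
Sum = 624.7500
Variance = 624.7500/4 = 156.1875

Variance = 156.1875


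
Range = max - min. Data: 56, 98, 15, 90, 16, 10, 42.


Max = 98, Min = 10
Range = 98 - 10 = 88

Range = 88


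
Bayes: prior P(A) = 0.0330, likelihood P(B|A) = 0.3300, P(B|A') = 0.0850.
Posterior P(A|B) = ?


P(B) = P(B|A)*P(A) + P(B|A')*P(A')
= 0.3300*0.0330 + 0.0850*0.9670
= 0.010890 + 0.082195 = 0.093085
P(A|B) = 0.010890/0.093085 = 0.1170

P(A|B) = 0.1170


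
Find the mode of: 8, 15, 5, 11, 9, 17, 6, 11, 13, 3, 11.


Frequencies: 3:1, 5:1, 6:1, 8:1, 9:1, 11:3, 13:1, 15:1, 17:1
Max frequency = 3
Mode = 11

Mode = 11


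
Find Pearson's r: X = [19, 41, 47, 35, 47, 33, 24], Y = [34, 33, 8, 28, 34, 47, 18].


Mean X = 35.1429, Mean Y = 28.8571
SD X = 10.034634, SD Y = 11.667153
Cov = -23.265306
r = -23.265306/(10.034634*11.667153) = -0.1987

r = -0.1987


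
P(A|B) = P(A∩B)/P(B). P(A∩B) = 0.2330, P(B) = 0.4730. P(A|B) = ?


P(A|B) = 0.2330/0.4730 = 0.4926

P(A|B) = 0.4926


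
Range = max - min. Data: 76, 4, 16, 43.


Max = 76, Min = 4
Range = 76 - 4 = 72

Range = 72


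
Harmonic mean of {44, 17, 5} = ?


Sum of reciprocals = 1/44 + 1/17 + 1/5 = 0.281551
HM = 3/0.281551 = 10.6553

HM = 10.6553


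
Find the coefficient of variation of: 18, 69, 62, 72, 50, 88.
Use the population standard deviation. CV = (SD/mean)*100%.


Mean = 59.8333
SD = 21.8969
CV = (21.8969/59.8333)*100 = 36.5964%

CV = 36.5964%


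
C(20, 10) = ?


C(20,10) = 20!/(10! × 10!)
= 2432902008176640000/(3628800 × 3628800)
= 184756

C(20,10) = 184756


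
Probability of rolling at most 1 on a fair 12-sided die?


Favorable outcomes (roll ≤ 1): 1
Total outcomes = 12
P = 1/12 = 0.0833

P = 0.0833


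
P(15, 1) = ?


P(15,1) = 15!/14!
= 1307674368000/87178291200
= 15

P(15,1) = 15


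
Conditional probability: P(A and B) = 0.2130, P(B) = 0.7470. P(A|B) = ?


P(A|B) = 0.2130/0.7470 = 0.2851

P(A|B) = 0.2851


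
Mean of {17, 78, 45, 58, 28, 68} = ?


Sum = 17 + 78 + 45 + 58 + 28 + 68 = 294
n = 6
Mean = 294/6 = 49.0000

Mean = 49.0000


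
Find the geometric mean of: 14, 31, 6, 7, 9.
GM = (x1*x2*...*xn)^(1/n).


Product = 14 × 31 × 6 × 7 × 9 = 164052
GM = 164052^(1/5) = 11.0407

GM = 11.0407


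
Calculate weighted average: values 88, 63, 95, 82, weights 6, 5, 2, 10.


Numerator = 88*6 + 63*5 + 95*2 + 82*10 = 1853
Denominator = 6 + 5 + 2 + 10 = 23
WM = 1853/23 = 80.5652

WM = 80.5652


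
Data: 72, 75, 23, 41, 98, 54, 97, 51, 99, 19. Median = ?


Sorted: 19, 23, 41, 51, 54, 72, 75, 97, 98, 99
n = 10 (even)
Middle values: 54 and 72
Median = (54+72)/2 = 63.0000

Median = 63.0000


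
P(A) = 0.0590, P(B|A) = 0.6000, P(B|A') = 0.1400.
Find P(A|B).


P(B) = P(B|A)*P(A) + P(B|A')*P(A')
= 0.6000*0.0590 + 0.1400*0.9410
= 0.035400 + 0.131740 = 0.167140
P(A|B) = 0.035400/0.167140 = 0.2118

P(A|B) = 0.2118


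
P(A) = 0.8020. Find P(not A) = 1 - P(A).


P(not A) = 1 - 0.8020 = 0.1980

P(not A) = 0.1980


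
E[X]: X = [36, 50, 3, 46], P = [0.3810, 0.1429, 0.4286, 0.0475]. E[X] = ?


E[X] = 36*0.3810 + 50*0.1429 + 3*0.4286 + 46*0.0475
= 13.7160 + 7.1450 + 1.2858 + 2.1850
= 24.3318

E[X] = 24.3318


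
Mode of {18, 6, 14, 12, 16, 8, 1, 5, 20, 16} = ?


Frequencies: 1:1, 5:1, 6:1, 8:1, 12:1, 14:1, 16:2, 18:1, 20:1
Max frequency = 2
Mode = 16

Mode = 16


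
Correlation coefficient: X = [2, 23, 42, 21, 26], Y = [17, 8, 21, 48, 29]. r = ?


Mean X = 22.8000, Mean Y = 24.6000
SD X = 12.765579, SD Y = 13.514437
Cov = 11.520000
r = 11.520000/(12.765579*13.514437) = 0.0668

r = 0.0668


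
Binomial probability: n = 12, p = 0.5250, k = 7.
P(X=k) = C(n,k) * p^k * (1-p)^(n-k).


C(12,7) = 792
p^7 = 0.010993
(1-p)^5 = 0.024181
P = 792 * 0.010993 * 0.024181 = 0.2105

P(X=7) = 0.2105


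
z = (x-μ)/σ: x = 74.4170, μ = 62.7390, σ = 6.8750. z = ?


z = (74.4170 - 62.7390)/6.8750
= 11.6780/6.8750
= 1.6986

z = 1.6986


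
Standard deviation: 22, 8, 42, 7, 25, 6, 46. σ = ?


Mean = 22.2857
Variance = 237.3469
SD = sqrt(237.3469) = 15.4061

SD = 15.4061


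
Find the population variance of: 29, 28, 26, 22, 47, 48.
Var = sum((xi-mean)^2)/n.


Mean = 33.3333
Squared deviations: 18.7778, 28.4444, 53.7778, 128.4444, 186.7778, 215.1111
Sum = 631.3333
Variance = 631.3333/6 = 105.2222

Variance = 105.2222


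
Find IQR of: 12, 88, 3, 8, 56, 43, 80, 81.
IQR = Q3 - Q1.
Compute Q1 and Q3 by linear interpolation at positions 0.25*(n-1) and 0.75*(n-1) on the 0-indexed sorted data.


Sorted: 3, 8, 12, 43, 56, 80, 81, 88
Q1 (25th %ile) = 11.0000
Q3 (75th %ile) = 80.2500
IQR = 80.2500 - 11.0000 = 69.2500

IQR = 69.2500


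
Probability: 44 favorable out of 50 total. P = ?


P = 44/50 = 0.8800

P = 0.8800


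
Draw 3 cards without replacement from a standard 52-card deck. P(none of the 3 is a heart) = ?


P(no hearts) = (39/52) × (38/51) × (37/50)
= 0.4135

P = 0.4135


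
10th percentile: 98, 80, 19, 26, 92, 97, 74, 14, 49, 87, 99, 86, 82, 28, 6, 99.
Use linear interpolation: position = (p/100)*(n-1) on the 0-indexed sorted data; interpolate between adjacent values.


Sorted: 6, 14, 19, 26, 28, 49, 74, 80, 82, 86, 87, 92, 97, 98, 99, 99
n = 16
Index = 10/100 * 15 = 1.5000
Lower = data[1] = 14, Upper = data[2] = 19
P10 = 14 + 0.5000*(5) = 16.5000

P10 = 16.5000


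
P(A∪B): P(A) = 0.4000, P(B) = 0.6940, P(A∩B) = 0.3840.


P(A∪B) = 0.4000 + 0.6940 - 0.3840
= 1.0940 - 0.3840
= 0.7100

P(A∪B) = 0.7100


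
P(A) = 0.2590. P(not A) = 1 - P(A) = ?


P(not A) = 1 - 0.2590 = 0.7410

P(not A) = 0.7410


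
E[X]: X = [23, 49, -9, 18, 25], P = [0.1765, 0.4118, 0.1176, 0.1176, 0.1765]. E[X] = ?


E[X] = 23*0.1765 + 49*0.4118 - 9*0.1176 + 18*0.1176 + 25*0.1765
= 4.0595 + 20.1782 - 1.0584 + 2.1168 + 4.4125
= 29.7086

E[X] = 29.7086


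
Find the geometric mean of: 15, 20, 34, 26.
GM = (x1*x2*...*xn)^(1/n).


Product = 15 × 20 × 34 × 26 = 265200
GM = 265200^(1/4) = 22.6931

GM = 22.6931


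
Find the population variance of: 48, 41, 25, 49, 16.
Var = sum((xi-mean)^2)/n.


Mean = 35.8000
Squared deviations: 148.8400, 27.0400, 116.6400, 174.2400, 392.0400
Sum = 858.8000
Variance = 858.8000/5 = 171.7600

Variance = 171.7600


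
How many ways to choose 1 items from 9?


C(9,1) = 9!/(1! × 8!)
= 362880/(1 × 40320)
= 9

C(9,1) = 9


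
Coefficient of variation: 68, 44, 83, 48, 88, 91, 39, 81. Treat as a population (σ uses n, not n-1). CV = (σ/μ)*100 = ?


Mean = 67.7500
SD = 19.8100
CV = (19.8100/67.7500)*100 = 29.2399%

CV = 29.2399%


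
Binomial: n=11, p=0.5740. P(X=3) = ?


C(11,3) = 165
p^3 = 0.189119
(1-p)^8 = 0.001085
P = 165 * 0.189119 * 0.001085 = 0.0338

P(X=3) = 0.0338


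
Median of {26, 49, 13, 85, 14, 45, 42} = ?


Sorted: 13, 14, 26, 42, 45, 49, 85
n = 7 (odd)
Middle value = 42

Median = 42


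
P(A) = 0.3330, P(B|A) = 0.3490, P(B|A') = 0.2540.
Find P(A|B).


P(B) = P(B|A)*P(A) + P(B|A')*P(A')
= 0.3490*0.3330 + 0.2540*0.6670
= 0.116217 + 0.169418 = 0.285635
P(A|B) = 0.116217/0.285635 = 0.4069

P(A|B) = 0.4069


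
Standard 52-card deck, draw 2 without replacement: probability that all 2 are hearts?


P(all hearts) = (13/52) × (12/51)
= 0.0588

P = 0.0588


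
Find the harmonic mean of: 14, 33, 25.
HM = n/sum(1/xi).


Sum of reciprocals = 1/14 + 1/33 + 1/25 = 0.141732
HM = 3/0.141732 = 21.1668

HM = 21.1668


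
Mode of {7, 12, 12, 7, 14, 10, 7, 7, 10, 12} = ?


Frequencies: 7:4, 10:2, 12:3, 14:1
Max frequency = 4
Mode = 7

Mode = 7


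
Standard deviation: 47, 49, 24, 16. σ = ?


Mean = 34.0000
Variance = 204.5000
SD = sqrt(204.5000) = 14.3003

SD = 14.3003


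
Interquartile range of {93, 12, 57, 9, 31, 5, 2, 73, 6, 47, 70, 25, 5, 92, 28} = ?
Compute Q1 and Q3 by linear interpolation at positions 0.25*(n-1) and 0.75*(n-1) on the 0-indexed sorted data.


Sorted: 2, 5, 5, 6, 9, 12, 25, 28, 31, 47, 57, 70, 73, 92, 93
Q1 (25th %ile) = 7.5000
Q3 (75th %ile) = 63.5000
IQR = 63.5000 - 7.5000 = 56.0000

IQR = 56.0000


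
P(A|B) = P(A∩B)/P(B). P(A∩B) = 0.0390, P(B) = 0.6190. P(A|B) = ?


P(A|B) = 0.0390/0.6190 = 0.0630

P(A|B) = 0.0630


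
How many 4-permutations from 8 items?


P(8,4) = 8!/4!
= 40320/24
= 1680

P(8,4) = 1680


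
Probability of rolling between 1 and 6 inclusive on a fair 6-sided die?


Favorable outcomes (1 ≤ roll ≤ 6): 6
Total outcomes = 6
P = 6/6 = 1.0000

P = 1.0000


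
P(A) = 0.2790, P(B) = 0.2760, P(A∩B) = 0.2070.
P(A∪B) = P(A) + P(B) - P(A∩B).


P(A∪B) = 0.2790 + 0.2760 - 0.2070
= 0.5550 - 0.2070
= 0.3480

P(A∪B) = 0.3480


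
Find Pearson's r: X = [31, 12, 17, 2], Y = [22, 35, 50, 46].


Mean X = 15.5000, Mean Y = 38.2500
SD X = 10.452272, SD Y = 10.871407
Cov = -81.875000
r = -81.875000/(10.452272*10.871407) = -0.7205

r = -0.7205


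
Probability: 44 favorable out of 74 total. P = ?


P = 44/74 = 0.5946

P = 0.5946


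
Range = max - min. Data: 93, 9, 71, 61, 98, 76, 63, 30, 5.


Max = 98, Min = 5
Range = 98 - 5 = 93

Range = 93


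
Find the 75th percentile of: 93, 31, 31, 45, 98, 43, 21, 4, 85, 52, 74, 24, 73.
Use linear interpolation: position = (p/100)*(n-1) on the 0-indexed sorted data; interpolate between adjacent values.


Sorted: 4, 21, 24, 31, 31, 43, 45, 52, 73, 74, 85, 93, 98
n = 13
Index = 75/100 * 12 = 9.0000
Lower = data[9] = 74, Upper = data[10] = 85
P75 = 74 + 0*(11) = 74.0000

P75 = 74.0000


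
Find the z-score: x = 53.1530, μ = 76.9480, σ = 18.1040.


z = (53.1530 - 76.9480)/18.1040
= -23.7950/18.1040
= -1.3144

z = -1.3144


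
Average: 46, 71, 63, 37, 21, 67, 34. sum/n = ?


Sum = 46 + 71 + 63 + 37 + 21 + 67 + 34 = 339
n = 7
Mean = 339/7 = 48.4286

Mean = 48.4286


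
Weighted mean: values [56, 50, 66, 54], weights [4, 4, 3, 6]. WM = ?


Numerator = 56*4 + 50*4 + 66*3 + 54*6 = 946
Denominator = 4 + 4 + 3 + 6 = 17
WM = 946/17 = 55.6471

WM = 55.6471


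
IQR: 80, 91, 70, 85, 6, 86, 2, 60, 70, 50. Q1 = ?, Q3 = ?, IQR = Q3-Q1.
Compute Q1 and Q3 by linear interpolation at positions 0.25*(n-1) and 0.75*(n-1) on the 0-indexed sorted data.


Sorted: 2, 6, 50, 60, 70, 70, 80, 85, 86, 91
Q1 (25th %ile) = 52.5000
Q3 (75th %ile) = 83.7500
IQR = 83.7500 - 52.5000 = 31.2500

IQR = 31.2500


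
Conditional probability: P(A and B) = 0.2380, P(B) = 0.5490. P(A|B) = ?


P(A|B) = 0.2380/0.5490 = 0.4335

P(A|B) = 0.4335


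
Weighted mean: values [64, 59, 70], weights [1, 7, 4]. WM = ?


Numerator = 64*1 + 59*7 + 70*4 = 757
Denominator = 1 + 7 + 4 = 12
WM = 757/12 = 63.0833

WM = 63.0833


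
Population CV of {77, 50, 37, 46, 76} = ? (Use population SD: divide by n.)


Mean = 57.2000
SD = 16.3144
CV = (16.3144/57.2000)*100 = 28.5217%

CV = 28.5217%


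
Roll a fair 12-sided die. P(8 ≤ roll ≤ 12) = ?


Favorable outcomes (8 ≤ roll ≤ 12): 5
Total outcomes = 12
P = 5/12 = 0.4167

P = 0.4167


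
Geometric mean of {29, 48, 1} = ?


Product = 29 × 48 × 1 = 1392
GM = 1392^(1/3) = 11.1655

GM = 11.1655


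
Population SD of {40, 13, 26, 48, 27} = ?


Mean = 30.8000
Variance = 146.9600
SD = sqrt(146.9600) = 12.1227

SD = 12.1227


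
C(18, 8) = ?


C(18,8) = 18!/(8! × 10!)
= 6402373705728000/(40320 × 3628800)
= 43758

C(18,8) = 43758


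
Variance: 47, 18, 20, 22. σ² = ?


Mean = 26.7500
Squared deviations: 410.0625, 76.5625, 45.5625, 22.5625
Sum = 554.7500
Variance = 554.7500/4 = 138.6875

Variance = 138.6875


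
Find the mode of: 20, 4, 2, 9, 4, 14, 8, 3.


Frequencies: 2:1, 3:1, 4:2, 8:1, 9:1, 14:1, 20:1
Max frequency = 2
Mode = 4

Mode = 4


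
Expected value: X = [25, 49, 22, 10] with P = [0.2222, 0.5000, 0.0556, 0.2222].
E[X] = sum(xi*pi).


E[X] = 25*0.2222 + 49*0.5000 + 22*0.0556 + 10*0.2222
= 5.5550 + 24.5000 + 1.2232 + 2.2220
= 33.5002

E[X] = 33.5002


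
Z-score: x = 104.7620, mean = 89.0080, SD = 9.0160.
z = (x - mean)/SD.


z = (104.7620 - 89.0080)/9.0160
= 15.7540/9.0160
= 1.7473

z = 1.7473


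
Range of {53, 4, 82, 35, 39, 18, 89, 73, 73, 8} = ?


Max = 89, Min = 4
Range = 89 - 4 = 85

Range = 85


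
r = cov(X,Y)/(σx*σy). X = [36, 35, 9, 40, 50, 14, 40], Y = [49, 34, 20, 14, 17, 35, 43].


Mean X = 32.0000, Mean Y = 30.2857
SD X = 13.784049, SD Y = 12.509588
Cov = -4.285714
r = -4.285714/(13.784049*12.509588) = -0.0249

r = -0.0249


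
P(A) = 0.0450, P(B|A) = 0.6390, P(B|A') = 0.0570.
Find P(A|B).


P(B) = P(B|A)*P(A) + P(B|A')*P(A')
= 0.6390*0.0450 + 0.0570*0.9550
= 0.028755 + 0.054435 = 0.083190
P(A|B) = 0.028755/0.083190 = 0.3457

P(A|B) = 0.3457


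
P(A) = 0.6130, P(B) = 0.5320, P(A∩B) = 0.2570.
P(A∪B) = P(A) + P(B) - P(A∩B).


P(A∪B) = 0.6130 + 0.5320 - 0.2570
= 1.1450 - 0.2570
= 0.8880

P(A∪B) = 0.8880


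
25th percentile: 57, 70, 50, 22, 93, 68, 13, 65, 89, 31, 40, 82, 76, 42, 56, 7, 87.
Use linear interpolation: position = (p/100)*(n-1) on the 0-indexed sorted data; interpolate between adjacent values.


Sorted: 7, 13, 22, 31, 40, 42, 50, 56, 57, 65, 68, 70, 76, 82, 87, 89, 93
n = 17
Index = 25/100 * 16 = 4.0000
Lower = data[4] = 40, Upper = data[5] = 42
P25 = 40 + 0*(2) = 40.0000

P25 = 40.0000


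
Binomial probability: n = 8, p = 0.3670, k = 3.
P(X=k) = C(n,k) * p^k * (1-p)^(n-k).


C(8,3) = 56
p^3 = 0.049431
(1-p)^5 = 0.101629
P = 56 * 0.049431 * 0.101629 = 0.2813

P(X=3) = 0.2813


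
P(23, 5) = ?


P(23,5) = 23!/18!
= 25852016738884976640000/6402373705728000
= 4037880

P(23,5) = 4037880


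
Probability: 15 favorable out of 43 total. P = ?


P = 15/43 = 0.3488

P = 0.3488


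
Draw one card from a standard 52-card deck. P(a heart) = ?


13 hearts in 52 cards
P = 13/52 = 0.2500

P = 0.2500


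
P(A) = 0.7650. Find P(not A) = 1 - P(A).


P(not A) = 1 - 0.7650 = 0.2350

P(not A) = 0.2350


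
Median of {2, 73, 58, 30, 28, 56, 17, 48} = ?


Sorted: 2, 17, 28, 30, 48, 56, 58, 73
n = 8 (even)
Middle values: 30 and 48
Median = (30+48)/2 = 39.0000

Median = 39.0000


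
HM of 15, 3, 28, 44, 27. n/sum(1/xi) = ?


Sum of reciprocals = 1/15 + 1/3 + 1/28 + 1/44 + 1/27 = 0.495479
HM = 5/0.495479 = 10.0913

HM = 10.0913


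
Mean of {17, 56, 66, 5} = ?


Sum = 17 + 56 + 66 + 5 = 144
n = 4
Mean = 144/4 = 36.0000

Mean = 36.0000


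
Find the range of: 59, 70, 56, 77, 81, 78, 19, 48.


Max = 81, Min = 19
Range = 81 - 19 = 62

Range = 62


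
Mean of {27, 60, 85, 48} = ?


Sum = 27 + 60 + 85 + 48 = 220
n = 4
Mean = 220/4 = 55.0000

Mean = 55.0000


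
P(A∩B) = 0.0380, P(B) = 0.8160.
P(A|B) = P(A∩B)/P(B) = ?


P(A|B) = 0.0380/0.8160 = 0.0466

P(A|B) = 0.0466


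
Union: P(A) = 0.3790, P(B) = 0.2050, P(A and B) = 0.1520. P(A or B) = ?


P(A∪B) = 0.3790 + 0.2050 - 0.1520
= 0.5840 - 0.1520
= 0.4320

P(A∪B) = 0.4320


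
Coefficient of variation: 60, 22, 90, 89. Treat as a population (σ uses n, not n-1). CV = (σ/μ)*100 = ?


Mean = 65.2500
SD = 27.7252
CV = (27.7252/65.2500)*100 = 42.4907%

CV = 42.4907%


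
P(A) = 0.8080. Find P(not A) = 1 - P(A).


P(not A) = 1 - 0.8080 = 0.1920

P(not A) = 0.1920


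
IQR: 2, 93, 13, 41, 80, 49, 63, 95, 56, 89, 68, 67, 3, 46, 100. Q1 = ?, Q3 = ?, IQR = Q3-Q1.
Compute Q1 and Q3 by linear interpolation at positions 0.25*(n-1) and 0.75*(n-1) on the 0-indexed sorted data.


Sorted: 2, 3, 13, 41, 46, 49, 56, 63, 67, 68, 80, 89, 93, 95, 100
Q1 (25th %ile) = 43.5000
Q3 (75th %ile) = 84.5000
IQR = 84.5000 - 43.5000 = 41.0000

IQR = 41.0000


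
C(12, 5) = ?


C(12,5) = 12!/(5! × 7!)
= 479001600/(120 × 5040)
= 792

C(12,5) = 792


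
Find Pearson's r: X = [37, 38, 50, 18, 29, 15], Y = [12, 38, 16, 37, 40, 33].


Mean X = 31.1667, Mean Y = 29.3333
SD X = 12.074997, SD Y = 11.100551
Cov = -79.388889
r = -79.388889/(12.074997*11.100551) = -0.5923

r = -0.5923


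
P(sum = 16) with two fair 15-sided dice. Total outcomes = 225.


Total outcomes = 15×15 = 225
Favorable (sum = 16): 15
P = 15/225 = 0.0667

P = 0.0667


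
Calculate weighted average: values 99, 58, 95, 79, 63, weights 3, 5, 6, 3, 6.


Numerator = 99*3 + 58*5 + 95*6 + 79*3 + 63*6 = 1772
Denominator = 3 + 5 + 6 + 3 + 6 = 23
WM = 1772/23 = 77.0435

WM = 77.0435


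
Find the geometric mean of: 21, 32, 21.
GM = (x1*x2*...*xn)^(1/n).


Product = 21 × 32 × 21 = 14112
GM = 14112^(1/3) = 24.1655

GM = 24.1655
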